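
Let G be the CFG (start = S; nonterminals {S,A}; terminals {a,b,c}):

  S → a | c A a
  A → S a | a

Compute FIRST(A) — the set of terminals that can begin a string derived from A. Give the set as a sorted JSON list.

FIRST sets, iterate to fixpoint:
iter 1:
  A via A→a: +{a}
  S via S→a: +{a}
  S via S→c A a: +{c}
  S: {a,c}  A: {a}
iter 2:
  A via A→S a: +{c}
  S: {a,c}  A: {a,c}
iter 3: (stable)
  S: {a,c}  A: {a,c}

FIRST(A) = ["a", "c"]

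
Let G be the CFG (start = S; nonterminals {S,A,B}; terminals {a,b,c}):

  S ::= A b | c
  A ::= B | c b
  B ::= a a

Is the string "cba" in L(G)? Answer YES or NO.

Convert to CNF:
  S -> A T2 | c
  A -> T0 T0 | T1 T2
  B -> T0 T0
  T0 -> a
  T1 -> c
  T2 -> b

Fill CYK table bottom-up:
  [0..0]={S,T1}  "c"  orig:{S}
  [1..1]={T2}  "b"  orig:{}
  [2..2]={T0}  "a"  orig:{}
  [0..1]={A}  "cb"
  [1..2]=∅  "ba"
  [0..2]=∅  "cba"

S ∉ T[0,2] ⇒ NO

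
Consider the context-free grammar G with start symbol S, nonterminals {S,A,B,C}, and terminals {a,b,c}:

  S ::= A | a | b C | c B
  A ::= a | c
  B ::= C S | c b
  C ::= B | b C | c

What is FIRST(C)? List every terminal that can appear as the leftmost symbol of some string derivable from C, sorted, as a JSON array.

Compute FIRST by fixpoint:
pass 1:
  A via A→a: +{a}
  A via A→c: +{c}
  B via B→c b: +{c}
  C via C→B: +{c}
  C via C→b C: +{b}
  S via S→A: +{a,c}
  S via S→b C: +{b}
  FIRST[S]={a,b,c}  FIRST[A]={a,c}  FIRST[B]={c}  FIRST[C]={b,c}
pass 2:
  B via B→C S: +{b}
  FIRST[S]={a,b,c}  FIRST[A]={a,c}  FIRST[B]={b,c}  FIRST[C]={b,c}
pass 3: (stable)
  FIRST[S]={a,b,c}  FIRST[A]={a,c}  FIRST[B]={b,c}  FIRST[C]={b,c}

FIRST(C) = ["b", "c"]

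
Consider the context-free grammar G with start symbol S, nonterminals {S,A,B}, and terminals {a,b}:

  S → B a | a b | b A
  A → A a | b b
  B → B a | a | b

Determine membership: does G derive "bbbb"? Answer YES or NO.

CNF form of G:
  S -> B T0 | T0 T1 | T1 A
  A -> A T0 | T1 T1
  B -> B T0 | a | b
  T0 -> a
  T1 -> b

Fill CYK table bottom-up:
  T[0,0] 'b' = {B,T1}  orig:{B}
  T[1,1] 'b' = {B,T1}  orig:{B}
  T[2,2] 'b' = {B,T1}  orig:{B}
  T[3,3] 'b' = {B,T1}  orig:{B}
  T[0,1] 'bb' = {A}
  T[1,2] 'bb' = {A}
  T[2,3] 'bb' = {A}
  T[0,2] 'bbb' = {S}
  T[1,3] 'bbb' = {S}
  T[0,3] 'bbbb' = ∅

S ∉ T[0,3] ⇒ NO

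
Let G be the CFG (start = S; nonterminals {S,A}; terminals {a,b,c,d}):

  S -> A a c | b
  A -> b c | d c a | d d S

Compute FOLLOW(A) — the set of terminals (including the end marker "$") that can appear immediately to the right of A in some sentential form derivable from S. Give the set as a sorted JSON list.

FIRST iteration:
pass 1:
  A via A→b c: +{b}
  A via A→d c a: +{d}
  S via S→A a c: +{b,d}
  FIRST[S]={b,d}  FIRST[A]={b,d}
pass 2: done
  FIRST[S]={b,d}  FIRST[A]={b,d}

FOLLOW iteration:
initialize: $ ∈ FOLLOW(S)
round 1:
  S→A a c: FOLLOW(A) ⊇ FIRST(a) = {a}; new: +{a}
  S: {$}  A: {a}
round 2:
  A→d d S: FOLLOW(S) ⊇ FOLLOW(A) ⊇ {a}; new: +{a}
  S: {$,a}  A: {a}
round 3: (no change)
  S: {$,a}  A: {a}

FOLLOW(A) = ["a"]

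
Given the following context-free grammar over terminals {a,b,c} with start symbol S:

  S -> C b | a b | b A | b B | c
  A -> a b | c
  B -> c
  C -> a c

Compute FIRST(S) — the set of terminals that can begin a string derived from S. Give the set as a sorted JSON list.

FIRST iteration:
pass 1:
  A via A→a b: +{a}
  A via A→c: +{c}
  B via B→c: +{c}
  C via C→a c: +{a}
  S via S→C b: +{a}
  S via S→b A: +{b}
  S via S→c: +{c}
  S: {a,b,c}  A: {a,c}  B: {c}  C: {a}
pass 2: (stable)
  S: {a,b,c}  A: {a,c}  B: {c}  C: {a}

FIRST(S) = ["a", "b", "c"]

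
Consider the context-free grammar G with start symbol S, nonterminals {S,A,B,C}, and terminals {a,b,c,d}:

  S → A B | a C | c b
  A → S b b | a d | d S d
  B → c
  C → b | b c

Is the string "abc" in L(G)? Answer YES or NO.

Convert to CNF:
  S -> A B | T1 C | T3 T0
  A -> S X4 | T1 T2 | T2 X5
  B -> c
  C -> T0 T3 | b
  T0 -> b
  T1 -> a
  T2 -> d
  T3 -> c
  X4 -> T0 T0
  X5 -> S T2

CYK table (by increasing span):
  cell(0,0) a: {T1}  orig:{}
  cell(1,1) b: {C,T0}  orig:{C}
  cell(2,2) c: {B,T3}  orig:{B}
  cell(0,1) ab: {S}
  cell(1,2) bc: {C}
  cell(0,2) abc: {S}

S ∈ T[0,2] ⇒ YES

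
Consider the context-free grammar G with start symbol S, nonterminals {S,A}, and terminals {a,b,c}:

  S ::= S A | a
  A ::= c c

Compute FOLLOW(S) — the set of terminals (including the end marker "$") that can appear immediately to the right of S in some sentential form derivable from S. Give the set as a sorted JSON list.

Compute FIRST by fixpoint:
round 1:
  A via A→c c: +{c}
  S via S→a: +{a}
  S: {a}  A: {c}
round 2: (stable)
  S: {a}  A: {c}

FOLLOW sets:
FOLLOW(S) := {$}
[1]
  S→S A: FOLLOW(S) ⊇ FIRST(A) = {c}; new: +{c}
  S→S A: FOLLOW(A) ⊇ FOLLOW(S) ⊇ {$,c}; new: +{$,c}
  FOLLOW[S]={$,c}  FOLLOW[A]={$,c}
[2] (stable)
  FOLLOW[S]={$,c}  FOLLOW[A]={$,c}

FOLLOW(S) = ["$", "c"]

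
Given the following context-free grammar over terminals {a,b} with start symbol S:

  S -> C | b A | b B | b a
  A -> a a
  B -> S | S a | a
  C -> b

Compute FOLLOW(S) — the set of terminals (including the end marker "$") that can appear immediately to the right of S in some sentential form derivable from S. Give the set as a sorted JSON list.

Compute FIRST by fixpoint:
pass 1:
  A via A→a a: +{a}
  B via B→a: +{a}
  C via C→b: +{b}
  S via S→C: +{b}
  S: {b}  A: {a}  B: {a}  C: {b}
pass 2:
  B via B→S: +{b}
  S: {b}  A: {a}  B: {a,b}  C: {b}
pass 3: done
  S: {b}  A: {a}  B: {a,b}  C: {b}

FOLLOW iteration:
initialize: $ ∈ FOLLOW(S)
[1]
  B→S a: FOLLOW(S) ⊇ FIRST(a) = {a}; new: +{a}
  S→C: FOLLOW(C) ⊇ FOLLOW(S) ⊇ {$,a}; new: +{$,a}
  S→b A: FOLLOW(A) ⊇ FOLLOW(S) ⊇ {$,a}; new: +{$,a}
  S→b B: FOLLOW(B) ⊇ FOLLOW(S) ⊇ {$,a}; new: +{$,a}
  FOLLOW(S)={$,a}  FOLLOW(A)={$,a}  FOLLOW(B)={$,a}  FOLLOW(C)={$,a}
[2] (stable)
  FOLLOW(S)={$,a}  FOLLOW(A)={$,a}  FOLLOW(B)={$,a}  FOLLOW(C)={$,a}

FOLLOW(S) = ["$", "a"]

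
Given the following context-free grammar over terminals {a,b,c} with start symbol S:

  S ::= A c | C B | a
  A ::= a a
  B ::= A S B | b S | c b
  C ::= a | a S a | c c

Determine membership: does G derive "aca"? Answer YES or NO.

Convert to CNF:
  S -> A T2 | C B | a
  A -> T0 T0
  B -> A X3 | T1 S | T2 T1
  C -> T0 X4 | T2 T2 | a
  T0 -> a
  T1 -> b
  T2 -> c
  X3 -> S B
  X4 -> S T0

Fill CYK table bottom-up:
  [0..0]={C,S,T0}  "a"  orig:{C,S}
  [1..1]={T2}  "c"  orig:{}
  [2..2]={C,S,T0}  "a"  orig:{C,S}
  [0..1]=∅  "ac"
  [1..2]=∅  "ca"
  [0..2]=∅  "aca"

S ∉ T[0,2] ⇒ NO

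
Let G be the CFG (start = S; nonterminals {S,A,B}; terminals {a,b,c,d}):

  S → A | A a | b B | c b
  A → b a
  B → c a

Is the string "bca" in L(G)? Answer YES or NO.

CNF form of G:
  S -> A T1 | T0 B | T0 T1 | T2 T0
  A -> T0 T1
  B -> T2 T1
  T0 -> b
  T1 -> a
  T2 -> c

CYK fill:
  cell(0,0) b: {T0}  orig:{}
  cell(1,1) c: {T2}  orig:{}
  cell(2,2) a: {T1}  orig:{}
  cell(0,1) bc: ∅
  cell(1,2) ca: {B}
  cell(0,2) bca: {S}

S ∈ T[0,2] ⇒ YES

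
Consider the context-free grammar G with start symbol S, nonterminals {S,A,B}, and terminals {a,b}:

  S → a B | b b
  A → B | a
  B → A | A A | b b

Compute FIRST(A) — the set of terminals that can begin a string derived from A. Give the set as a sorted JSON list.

FIRST sets, iterate to fixpoint:
round 1:
  A via A→a: +{a}
  B via B→A: +{a}
  B via B→b b: +{b}
  S via S→a B: +{a}
  S via S→b b: +{b}
  FIRST[S]={a,b}  FIRST[A]={a}  FIRST[B]={a,b}
round 2:
  A via A→B: +{b}
  FIRST[S]={a,b}  FIRST[A]={a,b}  FIRST[B]={a,b}
round 3: (stable)
  FIRST[S]={a,b}  FIRST[A]={a,b}  FIRST[B]={a,b}

FIRST(A) = ["a", "b"]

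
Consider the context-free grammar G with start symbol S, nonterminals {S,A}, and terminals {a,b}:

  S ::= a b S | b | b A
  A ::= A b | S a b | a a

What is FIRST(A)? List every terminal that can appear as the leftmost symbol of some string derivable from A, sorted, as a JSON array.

FIRST iteration:
iter 1:
  A via A→a a: +{a}
  S via S→a b S: +{a}
  S via S→b: +{b}
  S: {a,b}  A: {a}
iter 2:
  A via A→S a b: +{b}
  S: {a,b}  A: {a,b}
iter 3: (stable)
  S: {a,b}  A: {a,b}

FIRST(A) = ["a", "b"]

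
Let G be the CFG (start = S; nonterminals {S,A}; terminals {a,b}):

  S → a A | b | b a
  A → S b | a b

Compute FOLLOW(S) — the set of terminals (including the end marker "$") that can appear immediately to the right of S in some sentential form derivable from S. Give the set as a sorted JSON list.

FIRST iteration:
round 1:
  A via A→a b: +{a}
  S via S→a A: +{a}
  S via S→b: +{b}
  FIRST[S]={a,b}  FIRST[A]={a}
round 2:
  A via A→S b: +{b}
  FIRST[S]={a,b}  FIRST[A]={a,b}
round 3: done
  FIRST[S]={a,b}  FIRST[A]={a,b}

Compute FOLLOW by fixpoint:
FOLLOW(S) := {$}
iter 1:
  A→S b: FOLLOW(S) ⊇ FIRST(b) = {b}; new: +{b}
  S→a A: FOLLOW(A) ⊇ FOLLOW(S) ⊇ {$,b}; new: +{$,b}
  FOLLOW[S]={$,b}  FOLLOW[A]={$,b}
iter 2: (stable)
  FOLLOW[S]={$,b}  FOLLOW[A]={$,b}

FOLLOW(S) = ["$", "b"]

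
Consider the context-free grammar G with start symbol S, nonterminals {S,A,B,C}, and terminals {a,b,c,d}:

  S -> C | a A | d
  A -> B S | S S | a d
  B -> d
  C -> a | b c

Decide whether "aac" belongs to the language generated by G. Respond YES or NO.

CNF form of G:
  S -> T0 A | T2 T3 | a | d
  A -> B S | S S | T0 T1
  B -> d
  C -> T2 T3 | a
  T0 -> a
  T1 -> d
  T2 -> b
  T3 -> c

CYK fill:
  T[0,0] 'a' = {C,S,T0}  orig:{C,S}
  T[1,1] 'a' = {C,S,T0}  orig:{C,S}
  T[2,2] 'c' = {T3}  orig:{}
  T[0,1] 'aa' = {A}
  T[1,2] 'ac' = ∅
  T[0,2] 'aac' = ∅

S ∉ T[0,2] ⇒ NO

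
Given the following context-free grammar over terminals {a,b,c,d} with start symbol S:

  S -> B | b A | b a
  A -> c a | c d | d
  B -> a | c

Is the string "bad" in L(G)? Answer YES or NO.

CNF form of G:
  S -> T3 A | T3 T1 | a | c
  A -> T0 T1 | T0 T2 | d
  B -> a | c
  T0 -> c
  T1 -> a
  T2 -> d
  T3 -> b

CYK fill:
  T[0,0] 'b' = {T3}  orig:{}
  T[1,1] 'a' = {B,S,T1}  orig:{B,S}
  T[2,2] 'd' = {A,T2}  orig:{A}
  T[0,1] 'ba' = {S}
  T[1,2] 'ad' = ∅
  T[0,2] 'bad' = ∅

S ∉ T[0,2] ⇒ NO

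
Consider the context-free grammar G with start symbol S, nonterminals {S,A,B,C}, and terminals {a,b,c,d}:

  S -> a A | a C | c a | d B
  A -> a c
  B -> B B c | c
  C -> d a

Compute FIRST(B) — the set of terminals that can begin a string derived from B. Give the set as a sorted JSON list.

Compute FIRST by fixpoint:
[1]
  A via A→a c: +{a}
  B via B→c: +{c}
  C via C→d a: +{d}
  S via S→a A: +{a}
  S via S→c a: +{c}
  S via S→d B: +{d}
  FIRST[S]={a,c,d}  FIRST[A]={a}  FIRST[B]={c}  FIRST[C]={d}
[2] done
  FIRST[S]={a,c,d}  FIRST[A]={a}  FIRST[B]={c}  FIRST[C]={d}

FIRST(B) = ["c"]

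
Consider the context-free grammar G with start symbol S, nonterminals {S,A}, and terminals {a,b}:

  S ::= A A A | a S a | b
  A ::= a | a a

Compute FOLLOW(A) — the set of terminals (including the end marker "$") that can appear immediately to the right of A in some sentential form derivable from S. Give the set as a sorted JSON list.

FIRST iteration:
iter 1:
  A via A→a: +{a}
  S via S→A A A: +{a}
  S via S→b: +{b}
  S: {a,b}  A: {a}
iter 2: (stable)
  S: {a,b}  A: {a}

Compute FOLLOW by fixpoint:
initialize: $ ∈ FOLLOW(S)
round 1:
  S→A A A: FOLLOW(A) ⊇ FIRST(A) = {a}; new: +{a}
  S→A A A: FOLLOW(A) ⊇ FOLLOW(S) ⊇ {$}; new: +{$}
  S→a S a: FOLLOW(S) ⊇ FIRST(a) = {a}; new: +{a}
  FOLLOW(S)={$,a}  FOLLOW(A)={$,a}
round 2: (no change)
  FOLLOW(S)={$,a}  FOLLOW(A)={$,a}

FOLLOW(A) = ["$", "a"]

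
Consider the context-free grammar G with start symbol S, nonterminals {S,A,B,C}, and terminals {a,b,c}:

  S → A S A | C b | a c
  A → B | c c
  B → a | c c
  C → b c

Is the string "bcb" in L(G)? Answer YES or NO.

Convert to CNF:
  S -> A X3 | C T1 | T2 T0
  A -> T0 T0 | a
  B -> T0 T0 | a
  C -> T1 T0
  T0 -> c
  T1 -> b
  T2 -> a
  X3 -> S A

CYK table (by increasing span):
  cell(0,0) b: {T1}  orig:{}
  cell(1,1) c: {T0}  orig:{}
  cell(2,2) b: {T1}  orig:{}
  cell(0,1) bc: {C}
  cell(1,2) cb: ∅
  cell(0,2) bcb: {S}

S ∈ T[0,2] ⇒ YES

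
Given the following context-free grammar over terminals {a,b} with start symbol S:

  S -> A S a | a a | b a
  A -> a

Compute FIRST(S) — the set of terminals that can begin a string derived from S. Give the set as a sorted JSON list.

FIRST iteration:
iter 1:
  A via A→a: +{a}
  S via S→A S a: +{a}
  S via S→b a: +{b}
  S: {a,b}  A: {a}
iter 2: done
  S: {a,b}  A: {a}

FIRST(S) = ["a", "b"]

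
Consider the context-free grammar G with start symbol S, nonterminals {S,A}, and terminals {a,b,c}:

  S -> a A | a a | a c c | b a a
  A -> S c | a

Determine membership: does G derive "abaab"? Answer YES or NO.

CNF form of G:
  S -> T1 A | T1 T1 | T1 X3 | T2 X4
  A -> S T0 | a
  T0 -> c
  T1 -> a
  T2 -> b
  X3 -> T0 T0
  X4 -> T1 T1

Fill CYK table bottom-up:
  T[0,0] 'a' = {A,T1}  orig:{A}
  T[1,1] 'b' = {T2}  orig:{}
  T[2,2] 'a' = {A,T1}  orig:{A}
  T[3,3] 'a' = {A,T1}  orig:{A}
  T[4,4] 'b' = {T2}  orig:{}
  T[0,1] 'ab' = ∅
  T[1,2] 'ba' = ∅
  T[2,3] 'aa' = {S,X4}  orig:{S}
  T[3,4] 'ab' = ∅
  T[0,2] 'aba' = ∅
  T[1,3] 'baa' = {S}
  T[2,4] 'aab' = ∅
  T[0,3] 'abaa' = ∅
  T[1,4] 'baab' = ∅
  T[0,4] 'abaab' = ∅

S ∉ T[0,4] ⇒ NO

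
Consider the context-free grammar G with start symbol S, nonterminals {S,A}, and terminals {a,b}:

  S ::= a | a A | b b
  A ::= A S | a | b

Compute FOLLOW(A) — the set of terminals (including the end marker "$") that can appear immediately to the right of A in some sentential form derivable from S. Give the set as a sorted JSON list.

FIRST iteration:
round 1:
  A via A→a: +{a}
  A via A→b: +{b}
  S via S→a: +{a}
  S via S→b b: +{b}
  S: {a,b}  A: {a,b}
round 2: (no change)
  S: {a,b}  A: {a,b}

FOLLOW sets:
seed FOLLOW(S) with $
pass 1:
  A→A S: FOLLOW(A) ⊇ FIRST(S) = {a,b}; new: +{a,b}
  A→A S: FOLLOW(S) ⊇ FOLLOW(A) ⊇ {a,b}; new: +{a,b}
  S→a A: FOLLOW(A) ⊇ FOLLOW(S) ⊇ {$,a,b}; new: +{$}
  S: {$,a,b}  A: {$,a,b}
pass 2: — fixpoint
  S: {$,a,b}  A: {$,a,b}

FOLLOW(A) = ["$", "a", "b"]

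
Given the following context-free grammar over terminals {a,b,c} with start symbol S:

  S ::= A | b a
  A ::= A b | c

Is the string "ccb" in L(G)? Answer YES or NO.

CNF form of G:
  S -> A T0 | T0 T1 | c
  A -> A T0 | c
  T0 -> b
  T1 -> a

CYK table (by increasing span):
  cell(0,0) c: {A,S}
  cell(1,1) c: {A,S}
  cell(2,2) b: {T0}  orig:{}
  cell(0,1) cc: ∅
  cell(1,2) cb: {A,S}
  cell(0,2) ccb: ∅

S ∉ T[0,2] ⇒ NO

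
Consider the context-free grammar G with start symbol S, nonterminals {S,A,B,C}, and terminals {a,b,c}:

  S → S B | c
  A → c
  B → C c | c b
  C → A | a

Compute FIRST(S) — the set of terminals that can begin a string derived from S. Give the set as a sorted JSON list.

FIRST sets, iterate to fixpoint:
round 1:
  A via A→c: +{c}
  B via B→c b: +{c}
  C via C→A: +{c}
  C via C→a: +{a}
  S via S→c: +{c}
  FIRST[S]={c}  FIRST[A]={c}  FIRST[B]={c}  FIRST[C]={a,c}
round 2:
  B via B→C c: +{a}
  FIRST[S]={c}  FIRST[A]={c}  FIRST[B]={a,c}  FIRST[C]={a,c}
round 3: done
  FIRST[S]={c}  FIRST[A]={c}  FIRST[B]={a,c}  FIRST[C]={a,c}

FIRST(S) = ["c"]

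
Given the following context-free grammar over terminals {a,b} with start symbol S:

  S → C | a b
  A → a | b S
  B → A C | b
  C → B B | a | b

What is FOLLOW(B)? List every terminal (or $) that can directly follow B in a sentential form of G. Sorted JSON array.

FIRST sets, iterate to fixpoint:
round 1:
  A via A→a: +{a}
  A via A→b S: +{b}
  B via B→A C: +{a,b}
  C via C→B B: +{a,b}
  S via S→C: +{a,b}
  FIRST[S]={a,b}  FIRST[A]={a,b}  FIRST[B]={a,b}  FIRST[C]={a,b}
round 2: done
  FIRST[S]={a,b}  FIRST[A]={a,b}  FIRST[B]={a,b}  FIRST[C]={a,b}

FOLLOW iteration:
seed FOLLOW(S) with $
iter 1:
  B→A C: FOLLOW(A) ⊇ FIRST(C) = {a,b}; new: +{a,b}
  C→B B: FOLLOW(B) ⊇ FIRST(B) = {a,b}; new: +{a,b}
  S→C: FOLLOW(C) ⊇ FOLLOW(S) ⊇ {$}; new: +{$}
  FOLLOW[S]={$}  FOLLOW[A]={a,b}  FOLLOW[B]={a,b}  FOLLOW[C]={$}
iter 2:
  A→b S: FOLLOW(S) ⊇ FOLLOW(A) ⊇ {a,b}; new: +{a,b}
  B→A C: FOLLOW(C) ⊇ FOLLOW(B) ⊇ {a,b}; new: +{a,b}
  C→B B: FOLLOW(B) ⊇ FOLLOW(C) ⊇ {$,a,b}; new: +{$}
  FOLLOW[S]={$,a,b}  FOLLOW[A]={a,b}  FOLLOW[B]={$,a,b}  FOLLOW[C]={$,a,b}
iter 3: (no change)
  FOLLOW[S]={$,a,b}  FOLLOW[A]={a,b}  FOLLOW[B]={$,a,b}  FOLLOW[C]={$,a,b}

FOLLOW(B) = ["$", "a", "b"]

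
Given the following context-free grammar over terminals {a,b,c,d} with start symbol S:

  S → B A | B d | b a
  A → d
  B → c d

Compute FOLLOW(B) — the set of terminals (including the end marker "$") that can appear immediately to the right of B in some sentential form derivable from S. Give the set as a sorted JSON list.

FIRST iteration:
iter 1:
  A via A→d: +{d}
  B via B→c d: +{c}
  S via S→B A: +{c}
  S via S→b a: +{b}
  S: {b,c}  A: {d}  B: {c}
iter 2: (stable)
  S: {b,c}  A: {d}  B: {c}

Compute FOLLOW by fixpoint:
initialize: $ ∈ FOLLOW(S)
round 1:
  S→B A: FOLLOW(B) ⊇ FIRST(A) = {d}; new: +{d}
  S→B A: FOLLOW(A) ⊇ FOLLOW(S) ⊇ {$}; new: +{$}
  FOLLOW(S)={$}  FOLLOW(A)={$}  FOLLOW(B)={d}
round 2: done
  FOLLOW(S)={$}  FOLLOW(A)={$}  FOLLOW(B)={d}

FOLLOW(B) = ["d"]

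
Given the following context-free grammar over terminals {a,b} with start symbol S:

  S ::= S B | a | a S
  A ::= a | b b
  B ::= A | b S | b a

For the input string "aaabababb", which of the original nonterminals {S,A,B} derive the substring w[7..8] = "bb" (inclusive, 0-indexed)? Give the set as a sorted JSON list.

CNF form of G:
  S -> S B | T1 S | a
  A -> T0 T0 | a
  B -> T0 S | T0 T0 | T0 T1 | a
  T0 -> b
  T1 -> a

CYK fill — only the sub-triangle for w[7..8]:
  cell(7,7) b: {T0}  orig:{}
  cell(8,8) b: {T0}  orig:{}
  cell(7,8) bb: {A,B}

Original NTs in T[7,8] deriving "bb": ["A", "B"]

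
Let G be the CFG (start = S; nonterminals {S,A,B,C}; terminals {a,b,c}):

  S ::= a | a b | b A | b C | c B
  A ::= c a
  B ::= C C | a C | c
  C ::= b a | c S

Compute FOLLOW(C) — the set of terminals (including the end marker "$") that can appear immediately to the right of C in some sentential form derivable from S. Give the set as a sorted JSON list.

Compute FIRST by fixpoint:
pass 1:
  A via A→c a: +{c}
  B via B→a C: +{a}
  B via B→c: +{c}
  C via C→b a: +{b}
  C via C→c S: +{c}
  S via S→a: +{a}
  S via S→b A: +{b}
  S via S→c B: +{c}
  FIRST(S)={a,b,c}  FIRST(A)={c}  FIRST(B)={a,c}  FIRST(C)={b,c}
pass 2:
  B via B→C C: +{b}
  FIRST(S)={a,b,c}  FIRST(A)={c}  FIRST(B)={a,b,c}  FIRST(C)={b,c}
pass 3: (no change)
  FIRST(S)={a,b,c}  FIRST(A)={c}  FIRST(B)={a,b,c}  FIRST(C)={b,c}

Compute FOLLOW by fixpoint:
FOLLOW(S) := {$}
pass 1:
  B→C C: FOLLOW(C) ⊇ FIRST(C) = {b,c}; new: +{b,c}
  C→c S: FOLLOW(S) ⊇ FOLLOW(C) ⊇ {b,c}; new: +{b,c}
  S→b A: FOLLOW(A) ⊇ FOLLOW(S) ⊇ {$,b,c}; new: +{$,b,c}
  S→b C: FOLLOW(C) ⊇ FOLLOW(S) ⊇ {$,b,c}; new: +{$}
  S→c B: FOLLOW(B) ⊇ FOLLOW(S) ⊇ {$,b,c}; new: +{$,b,c}
  FOLLOW[S]={$,b,c}  FOLLOW[A]={$,b,c}  FOLLOW[B]={$,b,c}  FOLLOW[C]={$,b,c}
pass 2: — fixpoint
  FOLLOW[S]={$,b,c}  FOLLOW[A]={$,b,c}  FOLLOW[B]={$,b,c}  FOLLOW[C]={$,b,c}

FOLLOW(C) = ["$", "b", "c"]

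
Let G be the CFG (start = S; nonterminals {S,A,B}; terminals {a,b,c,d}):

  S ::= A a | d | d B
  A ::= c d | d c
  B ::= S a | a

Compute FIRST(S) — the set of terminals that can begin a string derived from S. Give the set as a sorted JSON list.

FIRST sets, iterate to fixpoint:
pass 1:
  A via A→c d: +{c}
  A via A→d c: +{d}
  B via B→a: +{a}
  S via S→A a: +{c,d}
  FIRST[S]={c,d}  FIRST[A]={c,d}  FIRST[B]={a}
pass 2:
  B via B→S a: +{c,d}
  FIRST[S]={c,d}  FIRST[A]={c,d}  FIRST[B]={a,c,d}
pass 3: (no change)
  FIRST[S]={c,d}  FIRST[A]={c,d}  FIRST[B]={a,c,d}

FIRST(S) = ["c", "d"]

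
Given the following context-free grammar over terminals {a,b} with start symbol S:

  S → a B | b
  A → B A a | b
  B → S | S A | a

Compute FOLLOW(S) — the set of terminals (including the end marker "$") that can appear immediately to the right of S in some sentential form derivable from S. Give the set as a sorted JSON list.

FIRST sets, iterate to fixpoint:
[1]
  A via A→b: +{b}
  B via B→a: +{a}
  S via S→a B: +{a}
  S via S→b: +{b}
  S: {a,b}  A: {b}  B: {a}
[2]
  A via A→B A a: +{a}
  B via B→S: +{b}
  S: {a,b}  A: {a,b}  B: {a,b}
[3] (no change)
  S: {a,b}  A: {a,b}  B: {a,b}

FOLLOW iteration:
seed FOLLOW(S) with $
round 1:
  A→B A a: FOLLOW(B) ⊇ FIRST(A) = {a,b}; new: +{a,b}
  A→B A a: FOLLOW(A) ⊇ FIRST(a) = {a}; new: +{a}
  B→S: FOLLOW(S) ⊇ FOLLOW(B) ⊇ {a,b}; new: +{a,b}
  B→S A: FOLLOW(A) ⊇ FOLLOW(B) ⊇ {a,b}; new: +{b}
  S→a B: FOLLOW(B) ⊇ FOLLOW(S) ⊇ {$,a,b}; new: +{$}
  FOLLOW(S)={$,a,b}  FOLLOW(A)={a,b}  FOLLOW(B)={$,a,b}
round 2:
  B→S A: FOLLOW(A) ⊇ FOLLOW(B) ⊇ {$,a,b}; new: +{$}
  FOLLOW(S)={$,a,b}  FOLLOW(A)={$,a,b}  FOLLOW(B)={$,a,b}
round 3: (stable)
  FOLLOW(S)={$,a,b}  FOLLOW(A)={$,a,b}  FOLLOW(B)={$,a,b}

FOLLOW(S) = ["$", "a", "b"]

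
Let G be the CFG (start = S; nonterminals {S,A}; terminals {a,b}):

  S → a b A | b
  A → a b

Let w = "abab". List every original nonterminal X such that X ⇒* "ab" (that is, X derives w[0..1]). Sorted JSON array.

Convert to CNF:
  S -> T0 X2 | b
  A -> T0 T1
  T0 -> a
  T1 -> b
  X2 -> T1 A

CYK table (by increasing span), restricted to cells inside w[0..1]:
  cell(0,0) a: {T0}  orig:{}
  cell(1,1) b: {S,T1}  orig:{S}
  cell(0,1) ab: {A}

Original NTs in T[0,1] deriving "ab": ["A"]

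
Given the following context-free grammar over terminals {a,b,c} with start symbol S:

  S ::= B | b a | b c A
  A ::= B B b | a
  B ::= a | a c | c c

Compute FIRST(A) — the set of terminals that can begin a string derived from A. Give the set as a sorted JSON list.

FIRST sets, iterate to fixpoint:
pass 1:
  A via A→a: +{a}
  B via B→a: +{a}
  B via B→c c: +{c}
  S via S→B: +{a,c}
  S via S→b a: +{b}
  FIRST(S)={a,b,c}  FIRST(A)={a}  FIRST(B)={a,c}
pass 2:
  A via A→B B b: +{c}
  FIRST(S)={a,b,c}  FIRST(A)={a,c}  FIRST(B)={a,c}
pass 3: done
  FIRST(S)={a,b,c}  FIRST(A)={a,c}  FIRST(B)={a,c}

FIRST(A) = ["a", "c"]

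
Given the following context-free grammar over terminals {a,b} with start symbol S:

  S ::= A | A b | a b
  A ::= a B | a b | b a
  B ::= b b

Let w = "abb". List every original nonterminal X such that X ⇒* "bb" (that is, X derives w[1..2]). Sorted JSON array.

Convert to CNF:
  S -> A T1 | T0 B | T0 T1 | T1 T0
  A -> T0 B | T0 T1 | T1 T0
  B -> T1 T1
  T0 -> a
  T1 -> b

CYK fill (cells [i..j] with 1 ≤ i ≤ j ≤ 2 only):
  T[1,1] 'b' = {T1}  orig:{}
  T[2,2] 'b' = {T1}  orig:{}
  T[1,2] 'bb' = {B}

Original NTs in T[1,2] deriving "bb": ["B"]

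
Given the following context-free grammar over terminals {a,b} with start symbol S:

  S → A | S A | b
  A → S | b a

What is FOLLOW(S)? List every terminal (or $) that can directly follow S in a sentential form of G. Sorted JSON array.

Compute FIRST by fixpoint:
pass 1:
  A via A→b a: +{b}
  S via S→A: +{b}
  FIRST[S]={b}  FIRST[A]={b}
pass 2: — fixpoint
  FIRST[S]={b}  FIRST[A]={b}

FOLLOW iteration:
seed FOLLOW(S) with $
round 1:
  S→A: FOLLOW(A) ⊇ FOLLOW(S) ⊇ {$}; new: +{$}
  S→S A: FOLLOW(S) ⊇ FIRST(A) = {b}; new: +{b}
  S→S A: FOLLOW(A) ⊇ FOLLOW(S) ⊇ {$,b}; new: +{b}
  FOLLOW(S)={$,b}  FOLLOW(A)={$,b}
round 2: — fixpoint
  FOLLOW(S)={$,b}  FOLLOW(A)={$,b}

FOLLOW(S) = ["$", "b"]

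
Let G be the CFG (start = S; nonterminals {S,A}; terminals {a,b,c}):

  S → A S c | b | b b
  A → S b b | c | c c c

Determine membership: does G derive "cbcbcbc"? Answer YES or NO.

CNF form of G:
  S -> A X4 | T0 T0 | b
  A -> S X2 | T1 X3 | c
  T0 -> b
  T1 -> c
  X2 -> T0 T0
  X3 -> T1 T1
  X4 -> S T1

CYK table (by increasing span):
  cell(0,0) c: {A,T1}  orig:{A}
  cell(1,1) b: {S,T0}  orig:{S}
  cell(2,2) c: {A,T1}  orig:{A}
  cell(3,3) b: {S,T0}  orig:{S}
  cell(4,4) c: {A,T1}  orig:{A}
  cell(5,5) b: {S,T0}  orig:{S}
  cell(6,6) c: {A,T1}  orig:{A}
  cell(0,1) cb: ∅
  cell(1,2) bc: {X4}  orig:{}
  cell(2,3) cb: ∅
  cell(3,4) bc: {X4}  orig:{}
  cell(4,5) cb: ∅
  cell(5,6) bc: {X4}  orig:{}
  cell(0,2) cbc: {S}
  cell(1,3) bcb: ∅
  cell(2,4) cbc: {S}
  cell(3,5) bcb: ∅
  cell(4,6) cbc: {S}
  cell(0,3) cbcb: ∅
  cell(1,4) bcbc: ∅
  cell(2,5) cbcb: ∅
  cell(3,6) bcbc: ∅
  cell(0,4) cbcbc: ∅
  cell(1,5) bcbcb: ∅
  cell(2,6) cbcbc: ∅
  cell(0,5) cbcbcb: ∅
  cell(1,6) bcbcbc: ∅
  cell(0,6) cbcbcbc: ∅

S ∉ T[0,6] ⇒ NO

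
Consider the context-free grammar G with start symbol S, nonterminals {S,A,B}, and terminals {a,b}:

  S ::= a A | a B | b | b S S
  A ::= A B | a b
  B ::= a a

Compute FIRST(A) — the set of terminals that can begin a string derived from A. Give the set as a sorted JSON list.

Compute FIRST by fixpoint:
round 1:
  A via A→a b: +{a}
  B via B→a a: +{a}
  S via S→a A: +{a}
  S via S→b: +{b}
  FIRST(S)={a,b}  FIRST(A)={a}  FIRST(B)={a}
round 2: done
  FIRST(S)={a,b}  FIRST(A)={a}  FIRST(B)={a}

FIRST(A) = ["a"]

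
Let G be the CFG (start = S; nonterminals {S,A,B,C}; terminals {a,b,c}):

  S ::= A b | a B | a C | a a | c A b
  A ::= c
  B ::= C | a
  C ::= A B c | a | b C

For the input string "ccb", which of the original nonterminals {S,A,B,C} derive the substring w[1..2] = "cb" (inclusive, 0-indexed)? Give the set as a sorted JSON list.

CNF form of G:
  S -> A T1 | T0 X5 | T2 B | T2 C | T2 T2
  A -> c
  B -> A X3 | T1 C | a
  C -> A X4 | T1 C | a
  T0 -> c
  T1 -> b
  T2 -> a
  X3 -> B T0
  X4 -> B T0
  X5 -> A T1

CYK fill — only the sub-triangle for w[1..2]:
  [1..1]={A,T0}  "c"  orig:{A}
  [2..2]={T1}  "b"  orig:{}
  [1..2]={S,X5}  "cb"  orig:{S}

Original NTs in T[1,2] deriving "cb": ["S"]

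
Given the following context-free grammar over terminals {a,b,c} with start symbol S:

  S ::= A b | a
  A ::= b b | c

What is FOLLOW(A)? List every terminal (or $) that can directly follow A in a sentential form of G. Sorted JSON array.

FIRST iteration:
[1]
  A via A→b b: +{b}
  A via A→c: +{c}
  S via S→A b: +{b,c}
  S via S→a: +{a}
  FIRST[S]={a,b,c}  FIRST[A]={b,c}
[2] — fixpoint
  FIRST[S]={a,b,c}  FIRST[A]={b,c}

FOLLOW iteration:
seed FOLLOW(S) with $
[1]
  S→A b: FOLLOW(A) ⊇ FIRST(b) = {b}; new: +{b}
  FOLLOW(S)={$}  FOLLOW(A)={b}
[2] (stable)
  FOLLOW(S)={$}  FOLLOW(A)={b}

FOLLOW(A) = ["b"]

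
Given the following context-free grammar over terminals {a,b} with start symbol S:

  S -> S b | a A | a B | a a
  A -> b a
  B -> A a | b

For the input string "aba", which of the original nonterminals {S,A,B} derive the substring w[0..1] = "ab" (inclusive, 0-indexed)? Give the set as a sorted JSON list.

Convert to CNF:
  S -> S T0 | T1 A | T1 B | T1 T1
  A -> T0 T1
  B -> A T1 | b
  T0 -> b
  T1 -> a

Fill CYK table bottom-up — only the sub-triangle for w[0..1]:
  cell(0,0) a: {T1}  orig:{}
  cell(1,1) b: {B,T0}  orig:{B}
  cell(0,1) ab: {S}

Original NTs in T[0,1] deriving "ab": ["S"]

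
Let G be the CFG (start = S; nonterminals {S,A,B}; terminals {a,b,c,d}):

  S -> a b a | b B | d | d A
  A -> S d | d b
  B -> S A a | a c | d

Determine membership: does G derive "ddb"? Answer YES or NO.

CNF form of G:
  S -> T0 A | T1 B | T2 X5 | d
  A -> S T0 | T0 T1
  B -> S X4 | T2 T3 | d
  T0 -> d
  T1 -> b
  T2 -> a
  T3 -> c
  X4 -> A T2
  X5 -> T1 T2

CYK table (by increasing span):
  T[0,0] 'd' = {B,S,T0}  orig:{B,S}
  T[1,1] 'd' = {B,S,T0}  orig:{B,S}
  T[2,2] 'b' = {T1}  orig:{}
  T[0,1] 'dd' = {A}
  T[1,2] 'db' = {A}
  T[0,2] 'ddb' = {S}

S ∈ T[0,2] ⇒ YES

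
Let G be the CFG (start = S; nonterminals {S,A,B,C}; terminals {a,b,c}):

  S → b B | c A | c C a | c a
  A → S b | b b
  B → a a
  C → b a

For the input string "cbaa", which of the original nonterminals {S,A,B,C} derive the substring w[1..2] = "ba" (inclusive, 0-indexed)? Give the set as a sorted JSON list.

CNF form of G:
  S -> T0 B | T2 A | T2 T1 | T2 X3
  A -> S T0 | T0 T0
  B -> T1 T1
  C -> T0 T1
  T0 -> b
  T1 -> a
  T2 -> c
  X3 -> C T1

Fill CYK table bottom-up (cells [i..j] with 1 ≤ i ≤ j ≤ 2 only):
  T[1,1] 'b' = {T0}  orig:{}
  T[2,2] 'a' = {T1}  orig:{}
  T[1,2] 'ba' = {C}

Original NTs in T[1,2] deriving "ba": ["C"]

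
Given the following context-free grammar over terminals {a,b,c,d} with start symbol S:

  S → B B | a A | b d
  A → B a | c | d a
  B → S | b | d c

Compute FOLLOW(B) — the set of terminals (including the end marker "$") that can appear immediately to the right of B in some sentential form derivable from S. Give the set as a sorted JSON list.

Compute FIRST by fixpoint:
iter 1:
  A via A→c: +{c}
  A via A→d a: +{d}
  B via B→b: +{b}
  B via B→d c: +{d}
  S via S→B B: +{b,d}
  S via S→a A: +{a}
  FIRST(S)={a,b,d}  FIRST(A)={c,d}  FIRST(B)={b,d}
iter 2:
  A via A→B a: +{b}
  B via B→S: +{a}
  FIRST(S)={a,b,d}  FIRST(A)={b,c,d}  FIRST(B)={a,b,d}
iter 3:
  A via A→B a: +{a}
  FIRST(S)={a,b,d}  FIRST(A)={a,b,c,d}  FIRST(B)={a,b,d}
iter 4: (no change)
  FIRST(S)={a,b,d}  FIRST(A)={a,b,c,d}  FIRST(B)={a,b,d}

FOLLOW sets:
seed FOLLOW(S) with $
pass 1:
  A→B a: FOLLOW(B) ⊇ FIRST(a) = {a}; new: +{a}
  B→S: FOLLOW(S) ⊇ FOLLOW(B) ⊇ {a}; new: +{a}
  S→B B: FOLLOW(B) ⊇ FIRST(B) = {a,b,d}; new: +{b,d}
  S→B B: FOLLOW(B) ⊇ FOLLOW(S) ⊇ {$,a}; new: +{$}
  S→a A: FOLLOW(A) ⊇ FOLLOW(S) ⊇ {$,a}; new: +{$,a}
  FOLLOW(S)={$,a}  FOLLOW(A)={$,a}  FOLLOW(B)={$,a,b,d}
pass 2:
  B→S: FOLLOW(S) ⊇ FOLLOW(B) ⊇ {$,a,b,d}; new: +{b,d}
  S→a A: FOLLOW(A) ⊇ FOLLOW(S) ⊇ {$,a,b,d}; new: +{b,d}
  FOLLOW(S)={$,a,b,d}  FOLLOW(A)={$,a,b,d}  FOLLOW(B)={$,a,b,d}
pass 3: (no change)
  FOLLOW(S)={$,a,b,d}  FOLLOW(A)={$,a,b,d}  FOLLOW(B)={$,a,b,d}

FOLLOW(B) = ["$", "a", "b", "d"]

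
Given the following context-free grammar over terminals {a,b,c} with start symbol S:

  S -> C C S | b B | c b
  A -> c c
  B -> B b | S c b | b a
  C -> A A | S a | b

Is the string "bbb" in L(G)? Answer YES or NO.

CNF form of G:
  S -> C X4 | T0 T1 | T1 B
  A -> T0 T0
  B -> B T1 | S X3 | T1 T2
  C -> A A | S T2 | b
  T0 -> c
  T1 -> b
  T2 -> a
  X3 -> T0 T1
  X4 -> C S

CYK fill:
  [0..0]={C,T1}  "b"  orig:{C}
  [1..1]={C,T1}  "b"  orig:{C}
  [2..2]={C,T1}  "b"  orig:{C}
  [0..1]=∅  "bb"
  [1..2]=∅  "bb"
  [0..2]=∅  "bbb"

S ∉ T[0,2] ⇒ NO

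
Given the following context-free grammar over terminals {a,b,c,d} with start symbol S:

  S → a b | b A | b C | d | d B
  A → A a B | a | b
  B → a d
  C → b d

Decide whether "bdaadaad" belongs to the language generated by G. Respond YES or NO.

CNF form of G:
  S -> T0 T2 | T1 B | T2 A | T2 C | d
  A -> A X3 | a | b
  B -> T0 T1
  C -> T2 T1
  T0 -> a
  T1 -> d
  T2 -> b
  X3 -> T0 B

CYK fill:
  cell(0,0) b: {A,T2}  orig:{A}
  cell(1,1) d: {S,T1}  orig:{S}
  cell(2,2) a: {A,T0}  orig:{A}
  cell(3,3) a: {A,T0}  orig:{A}
  cell(4,4) d: {S,T1}  orig:{S}
  cell(5,5) a: {A,T0}  orig:{A}
  cell(6,6) a: {A,T0}  orig:{A}
  cell(7,7) d: {S,T1}  orig:{S}
  cell(0,1) bd: {C}
  cell(1,2) da: ∅
  cell(2,3) aa: ∅
  cell(3,4) ad: {B}
  cell(4,5) da: ∅
  cell(5,6) aa: ∅
  cell(6,7) ad: {B}
  cell(0,2) bda: ∅
  cell(1,3) daa: ∅
  cell(2,4) aad: {X3}  orig:{}
  cell(3,5) ada: ∅
  cell(4,6) daa: ∅
  cell(5,7) aad: {X3}  orig:{}
  cell(0,3) bdaa: ∅
  cell(1,4) daad: ∅
  cell(2,5) aada: ∅
  cell(3,6) adaa: ∅
  cell(4,7) daad: ∅
  cell(0,4) bdaad: ∅
  cell(1,5) daada: ∅
  cell(2,6) aadaa: ∅
  cell(3,7) adaad: ∅
  cell(0,5) bdaada: ∅
  cell(1,6) daadaa: ∅
  cell(2,7) aadaad: ∅
  cell(0,6) bdaadaa: ∅
  cell(1,7) daadaad: ∅
  cell(0,7) bdaadaad: ∅

S ∉ T[0,7] ⇒ NO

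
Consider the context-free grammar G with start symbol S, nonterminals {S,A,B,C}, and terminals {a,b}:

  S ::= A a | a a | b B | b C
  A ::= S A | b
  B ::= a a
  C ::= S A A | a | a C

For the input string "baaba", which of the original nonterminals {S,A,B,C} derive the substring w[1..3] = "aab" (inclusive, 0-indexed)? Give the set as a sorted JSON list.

Convert to CNF:
  S -> A T0 | T0 T0 | T1 B | T1 C
  A -> S A | b
  B -> T0 T0
  C -> S X2 | T0 C | a
  T0 -> a
  T1 -> b
  X2 -> A A

CYK table (by increasing span), restricted to cells inside w[1..3]:
  T[1,1] 'a' = {C,T0}  orig:{C}
  T[2,2] 'a' = {C,T0}  orig:{C}
  T[3,3] 'b' = {A,T1}  orig:{A}
  T[1,2] 'aa' = {B,C,S}
  T[2,3] 'ab' = ∅
  T[1,3] 'aab' = {A}

Original NTs in T[1,3] deriving "aab": ["A"]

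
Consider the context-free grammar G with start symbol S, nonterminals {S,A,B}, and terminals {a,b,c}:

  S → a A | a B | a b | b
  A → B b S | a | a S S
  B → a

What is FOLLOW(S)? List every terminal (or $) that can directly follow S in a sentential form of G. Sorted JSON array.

Compute FIRST by fixpoint:
[1]
  A via A→a: +{a}
  B via B→a: +{a}
  S via S→a A: +{a}
  S via S→b: +{b}
  S: {a,b}  A: {a}  B: {a}
[2] (stable)
  S: {a,b}  A: {a}  B: {a}

FOLLOW sets:
initialize: $ ∈ FOLLOW(S)
iter 1:
  A→B b S: FOLLOW(B) ⊇ FIRST(b) = {b}; new: +{b}
  A→a S S: FOLLOW(S) ⊇ FIRST(S) = {a,b}; new: +{a,b}
  S→a A: FOLLOW(A) ⊇ FOLLOW(S) ⊇ {$,a,b}; new: +{$,a,b}
  S→a B: FOLLOW(B) ⊇ FOLLOW(S) ⊇ {$,a,b}; new: +{$,a}
  FOLLOW[S]={$,a,b}  FOLLOW[A]={$,a,b}  FOLLOW[B]={$,a,b}
iter 2: done
  FOLLOW[S]={$,a,b}  FOLLOW[A]={$,a,b}  FOLLOW[B]={$,a,b}

FOLLOW(S) = ["$", "a", "b"]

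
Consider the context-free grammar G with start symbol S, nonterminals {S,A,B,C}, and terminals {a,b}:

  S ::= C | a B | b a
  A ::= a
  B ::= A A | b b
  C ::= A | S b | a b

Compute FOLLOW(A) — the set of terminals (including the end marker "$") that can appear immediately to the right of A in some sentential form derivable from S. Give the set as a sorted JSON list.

FIRST sets, iterate to fixpoint:
[1]
  A via A→a: +{a}
  B via B→A A: +{a}
  B via B→b b: +{b}
  C via C→A: +{a}
  S via S→C: +{a}
  S via S→b a: +{b}
  FIRST(S)={a,b}  FIRST(A)={a}  FIRST(B)={a,b}  FIRST(C)={a}
[2]
  C via C→S b: +{b}
  FIRST(S)={a,b}  FIRST(A)={a}  FIRST(B)={a,b}  FIRST(C)={a,b}
[3] (stable)
  FIRST(S)={a,b}  FIRST(A)={a}  FIRST(B)={a,b}  FIRST(C)={a,b}

Compute FOLLOW by fixpoint:
seed FOLLOW(S) with $
round 1:
  B→A A: FOLLOW(A) ⊇ FIRST(A) = {a}; new: +{a}
  C→S b: FOLLOW(S) ⊇ FIRST(b) = {b}; new: +{b}
  S→C: FOLLOW(C) ⊇ FOLLOW(S) ⊇ {$,b}; new: +{$,b}
  S→a B: FOLLOW(B) ⊇ FOLLOW(S) ⊇ {$,b}; new: +{$,b}
  FOLLOW[S]={$,b}  FOLLOW[A]={a}  FOLLOW[B]={$,b}  FOLLOW[C]={$,b}
round 2:
  B→A A: FOLLOW(A) ⊇ FOLLOW(B) ⊇ {$,b}; new: +{$,b}
  FOLLOW[S]={$,b}  FOLLOW[A]={$,a,b}  FOLLOW[B]={$,b}  FOLLOW[C]={$,b}
round 3: (no change)
  FOLLOW[S]={$,b}  FOLLOW[A]={$,a,b}  FOLLOW[B]={$,b}  FOLLOW[C]={$,b}

FOLLOW(A) = ["$", "a", "b"]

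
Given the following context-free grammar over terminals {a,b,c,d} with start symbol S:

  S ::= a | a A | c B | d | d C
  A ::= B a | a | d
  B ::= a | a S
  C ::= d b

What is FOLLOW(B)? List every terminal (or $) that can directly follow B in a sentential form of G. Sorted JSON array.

Compute FIRST by fixpoint:
round 1:
  A via A→a: +{a}
  A via A→d: +{d}
  B via B→a: +{a}
  C via C→d b: +{d}
  S via S→a: +{a}
  S via S→c B: +{c}
  S via S→d: +{d}
  FIRST(S)={a,c,d}  FIRST(A)={a,d}  FIRST(B)={a}  FIRST(C)={d}
round 2: done
  FIRST(S)={a,c,d}  FIRST(A)={a,d}  FIRST(B)={a}  FIRST(C)={d}

FOLLOW sets:
seed FOLLOW(S) with $
pass 1:
  A→B a: FOLLOW(B) ⊇ FIRST(a) = {a}; new: +{a}
  B→a S: FOLLOW(S) ⊇ FOLLOW(B) ⊇ {a}; new: +{a}
  S→a A: FOLLOW(A) ⊇ FOLLOW(S) ⊇ {$,a}; new: +{$,a}
  S→c B: FOLLOW(B) ⊇ FOLLOW(S) ⊇ {$,a}; new: +{$}
  S→d C: FOLLOW(C) ⊇ FOLLOW(S) ⊇ {$,a}; new: +{$,a}
  FOLLOW(S)={$,a}  FOLLOW(A)={$,a}  FOLLOW(B)={$,a}  FOLLOW(C)={$,a}
pass 2: done
  FOLLOW(S)={$,a}  FOLLOW(A)={$,a}  FOLLOW(B)={$,a}  FOLLOW(C)={$,a}

FOLLOW(B) = ["$", "a"]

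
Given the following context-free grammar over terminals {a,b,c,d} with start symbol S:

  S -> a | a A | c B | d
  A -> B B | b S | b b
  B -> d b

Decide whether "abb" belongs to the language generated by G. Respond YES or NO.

Convert to CNF:
  S -> T2 A | T3 B | a | d
  A -> B B | T0 S | T0 T0
  B -> T1 T0
  T0 -> b
  T1 -> d
  T2 -> a
  T3 -> c

Fill CYK table bottom-up:
  T[0,0] 'a' = {S,T2}  orig:{S}
  T[1,1] 'b' = {T0}  orig:{}
  T[2,2] 'b' = {T0}  orig:{}
  T[0,1] 'ab' = ∅
  T[1,2] 'bb' = {A}
  T[0,2] 'abb' = {S}

S ∈ T[0,2] ⇒ YES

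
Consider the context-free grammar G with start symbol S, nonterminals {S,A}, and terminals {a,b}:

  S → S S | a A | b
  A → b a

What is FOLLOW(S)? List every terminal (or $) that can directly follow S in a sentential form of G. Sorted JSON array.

FIRST sets, iterate to fixpoint:
[1]
  A via A→b a: +{b}
  S via S→a A: +{a}
  S via S→b: +{b}
  S: {a,b}  A: {b}
[2] (no change)
  S: {a,b}  A: {b}

Compute FOLLOW by fixpoint:
initialize: $ ∈ FOLLOW(S)
[1]
  S→S S: FOLLOW(S) ⊇ FIRST(S) = {a,b}; new: +{a,b}
  S→a A: FOLLOW(A) ⊇ FOLLOW(S) ⊇ {$,a,b}; new: +{$,a,b}
  FOLLOW(S)={$,a,b}  FOLLOW(A)={$,a,b}
[2] (no change)
  FOLLOW(S)={$,a,b}  FOLLOW(A)={$,a,b}

FOLLOW(S) = ["$", "a", "b"]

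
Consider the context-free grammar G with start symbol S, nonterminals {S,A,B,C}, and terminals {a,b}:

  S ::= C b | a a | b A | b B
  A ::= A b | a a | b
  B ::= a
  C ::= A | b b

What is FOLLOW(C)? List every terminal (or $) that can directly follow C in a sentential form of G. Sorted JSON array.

Compute FIRST by fixpoint:
round 1:
  A via A→a a: +{a}
  A via A→b: +{b}
  B via B→a: +{a}
  C via C→A: +{a,b}
  S via S→C b: +{a,b}
  S: {a,b}  A: {a,b}  B: {a}  C: {a,b}
round 2: done
  S: {a,b}  A: {a,b}  B: {a}  C: {a,b}

FOLLOW sets:
initialize: $ ∈ FOLLOW(S)
[1]
  A→A b: FOLLOW(A) ⊇ FIRST(b) = {b}; new: +{b}
  S→C b: FOLLOW(C) ⊇ FIRST(b) = {b}; new: +{b}
  S→b A: FOLLOW(A) ⊇ FOLLOW(S) ⊇ {$}; new: +{$}
  S→b B: FOLLOW(B) ⊇ FOLLOW(S) ⊇ {$}; new: +{$}
  FOLLOW[S]={$}  FOLLOW[A]={$,b}  FOLLOW[B]={$}  FOLLOW[C]={b}
[2] (no change)
  FOLLOW[S]={$}  FOLLOW[A]={$,b}  FOLLOW[B]={$}  FOLLOW[C]={b}

FOLLOW(C) = ["b"]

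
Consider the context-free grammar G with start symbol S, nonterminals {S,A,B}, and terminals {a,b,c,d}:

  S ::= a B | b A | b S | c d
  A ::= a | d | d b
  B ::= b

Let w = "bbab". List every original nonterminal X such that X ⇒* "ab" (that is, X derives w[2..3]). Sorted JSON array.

CNF form of G:
  S -> T1 A | T1 S | T2 B | T3 T0
  A -> T0 T1 | a | d
  B -> b
  T0 -> d
  T1 -> b
  T2 -> a
  T3 -> c

CYK table (by increasing span), restricted to cells inside w[2..3]:
  T[2,2] 'a' = {A,T2}  orig:{A}
  T[3,3] 'b' = {B,T1}  orig:{B}
  T[2,3] 'ab' = {S}

Original NTs in T[2,3] deriving "ab": ["S"]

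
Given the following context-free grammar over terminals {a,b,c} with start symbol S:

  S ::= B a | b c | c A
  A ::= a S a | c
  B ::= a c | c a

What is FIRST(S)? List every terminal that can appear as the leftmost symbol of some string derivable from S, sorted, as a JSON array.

FIRST sets, iterate to fixpoint:
iter 1:
  A via A→a S a: +{a}
  A via A→c: +{c}
  B via B→a c: +{a}
  B via B→c a: +{c}
  S via S→B a: +{a,c}
  S via S→b c: +{b}
  S: {a,b,c}  A: {a,c}  B: {a,c}
iter 2: (no change)
  S: {a,b,c}  A: {a,c}  B: {a,c}

FIRST(S) = ["a", "b", "c"]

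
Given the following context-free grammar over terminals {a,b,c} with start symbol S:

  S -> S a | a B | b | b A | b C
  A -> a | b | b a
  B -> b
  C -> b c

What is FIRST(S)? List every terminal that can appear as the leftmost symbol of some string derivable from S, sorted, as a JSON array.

FIRST sets, iterate to fixpoint:
[1]
  A via A→a: +{a}
  A via A→b: +{b}
  B via B→b: +{b}
  C via C→b c: +{b}
  S via S→a B: +{a}
  S via S→b: +{b}
  FIRST(S)={a,b}  FIRST(A)={a,b}  FIRST(B)={b}  FIRST(C)={b}
[2] done
  FIRST(S)={a,b}  FIRST(A)={a,b}  FIRST(B)={b}  FIRST(C)={b}

FIRST(S) = ["a", "b"]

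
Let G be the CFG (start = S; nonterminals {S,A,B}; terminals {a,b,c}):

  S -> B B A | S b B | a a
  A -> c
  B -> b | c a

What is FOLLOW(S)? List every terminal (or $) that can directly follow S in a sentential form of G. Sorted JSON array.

Compute FIRST by fixpoint:
iter 1:
  A via A→c: +{c}
  B via B→b: +{b}
  B via B→c a: +{c}
  S via S→B B A: +{b,c}
  S via S→a a: +{a}
  FIRST(S)={a,b,c}  FIRST(A)={c}  FIRST(B)={b,c}
iter 2: done
  FIRST(S)={a,b,c}  FIRST(A)={c}  FIRST(B)={b,c}

FOLLOW iteration:
seed FOLLOW(S) with $
iter 1:
  S→B B A: FOLLOW(B) ⊇ FIRST(B) = {b,c}; new: +{b,c}
  S→B B A: FOLLOW(A) ⊇ FOLLOW(S) ⊇ {$}; new: +{$}
  S→S b B: FOLLOW(S) ⊇ FIRST(b) = {b}; new: +{b}
  S→S b B: FOLLOW(B) ⊇ FOLLOW(S) ⊇ {$,b}; new: +{$}
  S: {$,b}  A: {$}  B: {$,b,c}
iter 2:
  S→B B A: FOLLOW(A) ⊇ FOLLOW(S) ⊇ {$,b}; new: +{b}
  S: {$,b}  A: {$,b}  B: {$,b,c}
iter 3: — fixpoint
  S: {$,b}  A: {$,b}  B: {$,b,c}

FOLLOW(S) = ["$", "b"]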